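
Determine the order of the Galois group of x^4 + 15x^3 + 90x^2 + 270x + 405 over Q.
The degree of the splitting field over Q equals the order of the Galois group, so first determine the group. The polynomial is an irreducible quartic over Q and its discriminant is 66430125, which is not a perfect square, so the Galois group is not contained in A_4. The resolvent cubic y^3 - 90*y^2 + 2430*y - 18225 has exactly one rational root, so the Galois group is C_4 or D_4. The quartic becomes reducible over Q(sqrt(disc)), so the group is C_4. The Galois group C_4 (4T1) has order 4, so the splitting field has degree 4 over Q.

4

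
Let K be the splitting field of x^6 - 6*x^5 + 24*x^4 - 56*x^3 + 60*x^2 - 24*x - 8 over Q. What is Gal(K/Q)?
A_4 (order 12)

The polynomial f is an irreducible sextic over Q, so G = Gal(f/Q) is one of the 16 transitive subgroups 6T1, ..., 6T16 of S_6. The discriminant of f is 1253826625536 = 1119744^2, a perfect square, so G is contained in A_6. The transitive groups of degree 6 contained in A_6 are: A_4 (6T4, order 12), S_4 (6T7, order 24), (C_3 x C_3) : C_4 (6T10, order 36), PSL(2,5) (6T12, order 60), A_6 (6T15, order 360). By Dedekind's theorem, for a prime p not dividing disc(f) the degrees of the irreducible factors of f mod p form the cycle type of an element of G. Factoring f modulo the 33 such primes p <= 149 (skipping 2, 3, which divide the discriminant), each new pattern first appears at: mod 5: f = (x^3 + x^2 + 1)(x^3 + 3x^2 + x + 2), pattern 3+3; mod 17: f = (x + 5)(x + 10)(x^2 + 15x + 6)(x^2 + 15x + 7), pattern 2+2+1+1; mod 71: f = (x + 4)(x + 10)(x + 21)(x + 48)(x + 59)(x + 65), pattern 1+1+1+1+1+1. No other pattern occurs in this range, so the set of observed cycle types is {3+3, 2+2+1+1, 1+1+1+1+1+1}. The candidates containing elements of all these cycle types are A_4 (6T4) of order 12, S_4 (6T7) of order 24, (C_3 x C_3) : C_4 (6T10) of order 36, PSL(2,5) (6T12) of order 60, A_6 (6T15) of order 360; the others are excluded. The observed types are precisely the cycle types that occur in A_4 (6T4). Each of the other remaining candidates has further cycle types, and by the Chebotarev density theorem the matching factorization patterns would occur for a proportion of primes equal to their share of the group: S_4 (6T7) additionally contains elements of type 4+2 (6 of its 24 elements, about 25% of primes); (C_3 x C_3) : C_4 (6T10) additionally contains elements of type 4+2, 3+1+1+1 (22 of its 36 elements, about 61% of primes); PSL(2,5) (6T12) additionally contains elements of type 5+1 (24 of its 60 elements, about 40% of primes); A_6 (6T15) additionally contains elements of type 5+1, 4+2, 3+1+1+1 (274 of its 360 elements, about 76% of primes). None of the 33 primes tested shows any such pattern (for each of these groups the chance of that is below 10^-4), which rules them out. Hence G = A_4 (6T4), of order 12.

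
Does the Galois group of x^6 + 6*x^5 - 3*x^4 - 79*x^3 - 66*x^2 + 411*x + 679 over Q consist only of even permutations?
The polynomial is irreducible of degree 6 over Q. Its discriminant is -152796047606667, which is not a perfect square. A Galois group lies in the alternating group exactly when the discriminant is a square in Q, so the Galois group (C_3 x S_3) is not contained in A_6.

No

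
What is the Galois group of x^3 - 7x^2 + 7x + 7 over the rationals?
The polynomial is an irreducible cubic over Q and its discriminant is 3136 = 56^2, a perfect square. For an irreducible cubic, a square discriminant forces the Galois group to be A_3, the cyclic group of order 3.

C_3 (order 3)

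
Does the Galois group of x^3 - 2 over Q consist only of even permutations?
No

The polynomial is irreducible of degree 3 over Q. Its discriminant is -108, which is not a perfect square. A Galois group lies in the alternating group exactly when the discriminant is a square in Q, so the Galois group (S_3) is not contained in A_3.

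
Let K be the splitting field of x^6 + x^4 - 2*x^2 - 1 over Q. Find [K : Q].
12

The degree of the splitting field over Q equals the order of the Galois group, so first determine the group. The polynomial f is an irreducible sextic over Q, so G = Gal(f/Q) is one of the 16 transitive subgroups 6T1, ..., 6T16 of S_6. The discriminant of f is 153664 = 392^2, a perfect square, so G is contained in A_6. The transitive groups of degree 6 contained in A_6 are: A_4 (6T4, order 12), S_4 (6T7, order 24), (C_3 x C_3) : C_4 (6T10, order 36), PSL(2,5) (6T12, order 60), A_6 (6T15, order 360). By Dedekind's theorem, for a prime p not dividing disc(f) the degrees of the irreducible factors of f mod p form the cycle type of an element of G. Factoring f modulo the 33 such primes p <= 149 (skipping 2, 7, which divide the discriminant), each new pattern first appears at: mod 3: f = (x^3 + 2x + 1)(x^3 + 2x + 2), pattern 3+3; mod 13: f = (x + 6)(x + 7)(x^2 + 5)(x^2 + 6), pattern 2+2+1+1. No other pattern occurs in this range, so the set of observed cycle types is {3+3, 2+2+1+1}. The candidates containing elements of all these cycle types are A_4 (6T4) of order 12, S_4 (6T7) of order 24, (C_3 x C_3) : C_4 (6T10) of order 36, PSL(2,5) (6T12) of order 60, A_6 (6T15) of order 360; the others are excluded. The observed types are precisely the cycle types that occur in A_4 (6T4) (apart from the identity). Each of the other remaining candidates has further cycle types, and by the Chebotarev density theorem the matching factorization patterns would occur for a proportion of primes equal to their share of the group: S_4 (6T7) additionally contains elements of type 4+2 (6 of its 24 elements, about 25% of primes); (C_3 x C_3) : C_4 (6T10) additionally contains elements of type 4+2, 3+1+1+1 (22 of its 36 elements, about 61% of primes); PSL(2,5) (6T12) additionally contains elements of type 5+1 (24 of its 60 elements, about 40% of primes); A_6 (6T15) additionally contains elements of type 5+1, 4+2, 3+1+1+1 (274 of its 360 elements, about 76% of primes). None of the 33 primes tested shows any such pattern (for each of these groups the chance of that is below 10^-4), which rules them out. Hence G = A_4 (6T4), of order 12. The Galois group A_4 (6T4) has order 12, so the splitting field has degree 12 over Q.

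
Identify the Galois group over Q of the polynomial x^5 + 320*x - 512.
The polynomial f is an irreducible quintic over Q, so G = Gal(f/Q) is a transitive subgroup of S_5: one of C_5 (5T1, order 5), D_5 (5T2, order 10), F_20 (5T3, order 20), A_5 (5T4, order 60) or S_5 (5T5, order 120). The discriminant of f is 1073741824000000 = 32768000^2, a perfect square, so G is contained in A_5. The transitive groups of degree 5 contained in A_5 are: C_5 (5T1, order 5), D_5 (5T2, order 10), A_5 (5T4, order 60). By Dedekind's theorem, for a prime p not dividing disc(f) the degrees of the irreducible factors of f mod p form the cycle type of an element of G. Factoring f modulo the 2 such primes p <= 7 (skipping 2, 5, which divide the discriminant), each new pattern first appears at: mod 3: f = (x^5 + 2x + 1), pattern 5; mod 7: f = (x + 1)(x + 3)(x^3 + 3x^2 + 6x + 2), pattern 3+1+1. No other pattern occurs in this range, so the set of observed cycle types is {5, 3+1+1}. Among the candidates above, the only group containing elements of all these cycle types is A_5 (5T4) — each of C_5 (5T1), D_5 (5T2) lacks at least one of them. Hence G = A_5 (5T4), of order 60.

A_5, the alternating group on 5 letters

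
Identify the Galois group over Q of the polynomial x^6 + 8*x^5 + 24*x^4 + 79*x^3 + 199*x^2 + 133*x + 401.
The polynomial f is an irreducible sextic over Q, so G = Gal(f/Q) is one of the 16 transitive subgroups 6T1, ..., 6T16 of S_6. The discriminant of f is 2074895878550625 = 45551025^2, a perfect square, so G is contained in A_6. The transitive groups of degree 6 contained in A_6 are: A_4 (6T4, order 12), S_4 (6T7, order 24), (C_3 x C_3) : C_4 (6T10, order 36), PSL(2,5) (6T12, order 60), A_6 (6T15, order 360). By Dedekind's theorem, for a prime p not dividing disc(f) the degrees of the irreducible factors of f mod p form the cycle type of an element of G. Factoring f modulo the 19 such primes p <= 83 (skipping 3, 5, 13, 29, which divide the discriminant), each new pattern first appears at: mod 2: f = (x^2 + x + 1)(x^4 + x^3 + 1), pattern 4+2; mod 11: f = (x^3 + 4x^2 + 7)(x^3 + 4x^2 + 8x + 7), pattern 3+3; mod 19: f = (x + 12)(x + 13)(x^2 + 10x + 17)(x^2 + 11x + 14), pattern 2+2+1+1; mod 61: f = (x + 16)(x + 21)(x + 28)(x^3 + 4x^2 + 39x + 33), pattern 3+1+1+1. No other pattern occurs in this range, so the set of observed cycle types is {4+2, 3+3, 2+2+1+1, 3+1+1+1}. The candidates containing elements of all these cycle types are (C_3 x C_3) : C_4 (6T10) of order 36, A_6 (6T15) of order 360; the others are excluded. The observed types are precisely the cycle types that occur in (C_3 x C_3) : C_4 (6T10) (apart from the identity). Each of the other remaining candidates has further cycle types, and by the Chebotarev density theorem the matching factorization patterns would occur for a proportion of primes equal to their share of the group: A_6 (6T15) additionally contains elements of type 5+1 (144 of its 360 elements, about 40% of primes). None of the 19 primes tested shows any such pattern (for each of these groups the chance of that is below 10^-4), which rules them out. Hence G = (C_3 x C_3) : C_4 (6T10), of order 36.

6T10: (C_3 x C_3) : C_4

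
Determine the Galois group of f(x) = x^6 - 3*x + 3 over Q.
(S_3 x S_3) : C_2, the group 6T13 of order 72

The polynomial f is an irreducible sextic over Q, so G = Gal(f/Q) is one of the 16 transitive subgroups 6T1, ..., 6T16 of S_6. The discriminant of f is -9059283, which is not a perfect square, so G is not contained in A_6. The transitive groups of degree 6 not contained in A_6 are: C_6 (6T1, order 6), S_3 (6T2, order 6), D_6 (6T3, order 12), C_3 x S_3 (6T5, order 18), A_4 x C_2 (6T6, order 24), S_4 (6T8, order 24), S_3 x S_3 (6T9, order 36), S_4 x C_2 (6T11, order 48), (S_3 x S_3) : C_2 (6T13, order 72), PGL(2,5) (6T14, order 120), S_6 (6T16, order 720). By Dedekind's theorem, for a prime p not dividing disc(f) the degrees of the irreducible factors of f mod p form the cycle type of an element of G. Factoring f modulo the 28 such primes p <= 127 (skipping 3, 17, 43, which divide the discriminant), each new pattern first appears at: mod 2: f = (x^6 + x + 1), pattern 6; mod 7: f = (x + 1)(x^2 + 4x + 6)(x^3 + 2x^2 + x + 4), pattern 3+2+1; mod 11: f = (x^2 + 9x + 2)(x^4 + 2x^3 + 2x^2 + 7), pattern 4+2; mod 13: f = (x + 3)(x + 8)(x^2 + 3x + 6)(x^2 + 12x + 3), pattern 2+2+1+1; mod 61: f = (x + 40)(x + 51)(x + 57)(x + 59)(x^2 + 37x + 50), pattern 2+1+1+1+1; mod 97: f = (x + 48)(x + 85)(x + 87)(x^3 + 71x^2 + 60x + 63), pattern 3+1+1+1; mod 113: f = (x^2 + 49x + 72)(x^2 + 68x + 105)(x^2 + 109x + 10), pattern 2+2+2; mod 127: f = (x^3 + 39x^2 + 106x + 109)(x^3 + 88x^2 + 18x + 21), pattern 3+3. No other pattern occurs in this range, so the set of observed cycle types is {6, 3+2+1, 4+2, 2+2+1+1, 2+1+1+1+1, 3+1+1+1, 2+2+2, 3+3}. The candidates containing elements of all these cycle types are (S_3 x S_3) : C_2 (6T13) of order 72, S_6 (6T16) of order 720; the others are excluded. The observed types are precisely the cycle types that occur in (S_3 x S_3) : C_2 (6T13) (apart from the identity). Each of the other remaining candidates has further cycle types, and by the Chebotarev density theorem the matching factorization patterns would occur for a proportion of primes equal to their share of the group: S_6 (6T16) additionally contains elements of type 5+1, 4+1+1 (234 of its 720 elements, about 32% of primes). None of the 28 primes tested shows any such pattern (for each of these groups the chance of that is below 10^-4), which rules them out. Hence G = (S_3 x S_3) : C_2 (6T13), of order 72.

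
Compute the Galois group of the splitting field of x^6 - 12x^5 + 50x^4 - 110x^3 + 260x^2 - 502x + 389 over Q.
(C_3 x C_3) : C_4, the transitive group 6T10 of order 36

The polynomial f is an irreducible sextic over Q, so G = Gal(f/Q) is one of the 16 transitive subgroups 6T1, ..., 6T16 of S_6. The discriminant of f is 38875225000000 = 6235000^2, a perfect square, so G is contained in A_6. The transitive groups of degree 6 contained in A_6 are: A_4 (6T4, order 12), S_4 (6T7, order 24), (C_3 x C_3) : C_4 (6T10, order 36), PSL(2,5) (6T12, order 60), A_6 (6T15, order 360). By Dedekind's theorem, for a prime p not dividing disc(f) the degrees of the irreducible factors of f mod p form the cycle type of an element of G. Factoring f modulo the 19 such primes p <= 83 (skipping 2, 5, 29, 43, which divide the discriminant), each new pattern first appears at: mod 3: f = (x^2 + x + 2)(x^4 + 2x^3 + x^2 + 2x + 1), pattern 4+2; mod 11: f = (x^3 + x^2 + 6)(x^3 + 9x^2 + 8x + 8), pattern 3+3; mod 19: f = (x + 13)(x + 18)(x^2 + 5x + 17)(x^2 + 9x + 4), pattern 2+2+1+1; mod 61: f = (x + 19)(x + 22)(x + 40)(x^3 + 29x^2 + 35x + 14), pattern 3+1+1+1. No other pattern occurs in this range, so the set of observed cycle types is {4+2, 3+3, 2+2+1+1, 3+1+1+1}. The candidates containing elements of all these cycle types are (C_3 x C_3) : C_4 (6T10) of order 36, A_6 (6T15) of order 360; the others are excluded. The observed types are precisely the cycle types that occur in (C_3 x C_3) : C_4 (6T10) (apart from the identity). Each of the other remaining candidates has further cycle types, and by the Chebotarev density theorem the matching factorization patterns would occur for a proportion of primes equal to their share of the group: A_6 (6T15) additionally contains elements of type 5+1 (144 of its 360 elements, about 40% of primes). None of the 19 primes tested shows any such pattern (for each of these groups the chance of that is below 10^-4), which rules them out. Hence G = (C_3 x C_3) : C_4 (6T10), of order 36.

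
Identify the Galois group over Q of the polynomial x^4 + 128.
4T3: D_4

The polynomial is an irreducible quartic over Q and its discriminant is 536870912, which is not a perfect square, so the Galois group is not contained in A_4. The resolvent cubic y^3 - 512*y has exactly one rational root, so the Galois group is C_4 or D_4. The quartic remains irreducible over Q(sqrt(disc)), so the group is D_4.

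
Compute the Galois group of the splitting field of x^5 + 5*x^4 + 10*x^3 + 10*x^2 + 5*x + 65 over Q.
F_20 (also written F20)

The polynomial f is an irreducible quintic over Q, so G = Gal(f/Q) is a transitive subgroup of S_5: one of C_5 (5T1, order 5), D_5 (5T2, order 10), F_20 (5T3, order 20), A_5 (5T4, order 60) or S_5 (5T5, order 120). The discriminant of f is 52428800000, which is not a perfect square, so G is not contained in A_5. The transitive groups of degree 5 not contained in A_5 are: F_20 (5T3, order 20), S_5 (5T5, order 120). By Dedekind's theorem, for a prime p not dividing disc(f) the degrees of the irreducible factors of f mod p form the cycle type of an element of G. Factoring f modulo the 18 such primes p <= 71 (skipping 2, 5, which divide the discriminant), each new pattern first appears at: mod 3: f = (x + 2)(x^4 + x^2 + 2x + 1), pattern 4+1; mod 11: f = (x^5 + 5x^4 + 10x^3 + 10x^2 + 5x + 10), pattern 5; mod 19: f = (x + 12)(x^2 + 4x + 10)(x^2 + 8x + 14), pattern 2+2+1. No other pattern occurs in this range, so the set of observed cycle types is {4+1, 5, 2+2+1}. The candidates containing elements of all these cycle types are F_20 (5T3) of order 20, S_5 (5T5) of order 120; the others are excluded. The observed types are precisely the cycle types that occur in F_20 (5T3) (apart from the identity). Each of the other remaining candidates has further cycle types, and by the Chebotarev density theorem the matching factorization patterns would occur for a proportion of primes equal to their share of the group: S_5 (5T5) additionally contains elements of type 3+2, 3+1+1, 2+1+1+1 (50 of its 120 elements, about 42% of primes). None of the 18 primes tested shows any such pattern (for each of these groups the chance of that is below 10^-4), which rules them out. Hence G = F_20 (5T3), of order 20.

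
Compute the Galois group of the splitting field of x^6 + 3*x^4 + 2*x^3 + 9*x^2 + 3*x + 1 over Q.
The polynomial f is an irreducible sextic over Q, so G = Gal(f/Q) is one of the 16 transitive subgroups 6T1, ..., 6T16 of S_6. The discriminant of f is -129140163, which is not a perfect square, so G is not contained in A_6. The transitive groups of degree 6 not contained in A_6 are: C_6 (6T1, order 6), S_3 (6T2, order 6), D_6 (6T3, order 12), C_3 x S_3 (6T5, order 18), A_4 x C_2 (6T6, order 24), S_4 (6T8, order 24), S_3 x S_3 (6T9, order 36), S_4 x C_2 (6T11, order 48), (S_3 x S_3) : C_2 (6T13, order 72), PGL(2,5) (6T14, order 120), S_6 (6T16, order 720). By Dedekind's theorem, for a prime p not dividing disc(f) the degrees of the irreducible factors of f mod p form the cycle type of an element of G. Factoring f modulo the 37 such primes p <= 163 (skipping 3, which divides the discriminant), each new pattern first appears at: mod 2: f = (x^6 + x^4 + x^2 + x + 1), pattern 6; mod 7: f = (x^3 + x + 1)(x^3 + 2x + 1), pattern 3+3; mod 17: f = (x^2 + 7x + 15)(x^2 + 13x + 16)(x^2 + 14x + 9), pattern 2+2+2; mod 19: f = (x + 5)(x + 8)(x + 13)(x + 15)(x + 17)(x + 18), pattern 1+1+1+1+1+1. No other pattern occurs in this range, so the set of observed cycle types is {6, 3+3, 2+2+2, 1+1+1+1+1+1}. The candidates containing elements of all these cycle types are C_6 (6T1) of order 6, D_6 (6T3) of order 12, C_3 x S_3 (6T5) of order 18, A_4 x C_2 (6T6) of order 24, S_3 x S_3 (6T9) of order 36, S_4 x C_2 (6T11) of order 48, (S_3 x S_3) : C_2 (6T13) of order 72, PGL(2,5) (6T14) of order 120, S_6 (6T16) of order 720; the others are excluded. The observed types are precisely the cycle types that occur in C_6 (6T1). Each of the other remaining candidates has further cycle types, and by the Chebotarev density theorem the matching factorization patterns would occur for a proportion of primes equal to their share of the group: D_6 (6T3) additionally contains elements of type 2+2+1+1 (3 of its 12 elements, about 25% of primes); C_3 x S_3 (6T5) additionally contains elements of type 3+1+1+1 (4 of its 18 elements, about 22% of primes); A_4 x C_2 (6T6) additionally contains elements of type 2+2+1+1, 2+1+1+1+1 (6 of its 24 elements, about 25% of primes); S_3 x S_3 (6T9) additionally contains elements of type 3+1+1+1, 2+2+1+1 (13 of its 36 elements, about 36% of primes); S_4 x C_2 (6T11) additionally contains elements of type 4+2, 4+1+1, 2+2+1+1, 2+1+1+1+1 (24 of its 48 elements, about 50% of primes); (S_3 x S_3) : C_2 (6T13) additionally contains elements of type 4+2, 3+2+1, 3+1+1+1, 2+2+1+1, 2+1+1+1+1 (49 of its 72 elements, about 68% of primes); PGL(2,5) (6T14) additionally contains elements of type 5+1, 4+1+1, 2+2+1+1 (69 of its 120 elements, about 58% of primes); S_6 (6T16) additionally contains elements of type 5+1, 4+2, 4+1+1, 3+2+1, 3+1+1+1, 2+2+1+1, 2+1+1+1+1 (544 of its 720 elements, about 76% of primes). None of the 37 primes tested shows any such pattern (for each of these groups the chance of that is below 10^-4), which rules them out. Hence G = C_6 (6T1), of order 6.

C_6 (also written C6)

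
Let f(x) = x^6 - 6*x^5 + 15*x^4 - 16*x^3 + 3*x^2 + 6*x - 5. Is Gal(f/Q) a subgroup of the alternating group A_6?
The polynomial is irreducible of degree 6 over Q. Its discriminant is 40310784, which is not a perfect square. A Galois group lies in the alternating group exactly when the discriminant is a square in Q, so the Galois group (S_3 x S_3) is not contained in A_6.

No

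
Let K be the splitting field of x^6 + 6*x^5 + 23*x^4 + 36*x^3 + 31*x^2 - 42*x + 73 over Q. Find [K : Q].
The degree of the splitting field over Q equals the order of the Galois group, so first determine the group. The polynomial f is an irreducible sextic over Q, so G = Gal(f/Q) is one of the 16 transitive subgroups 6T1, ..., 6T16 of S_6. The discriminant of f is -201485505789952, which is not a perfect square, so G is not contained in A_6. The transitive groups of degree 6 not contained in A_6 are: C_6 (6T1, order 6), S_3 (6T2, order 6), D_6 (6T3, order 12), C_3 x S_3 (6T5, order 18), A_4 x C_2 (6T6, order 24), S_4 (6T8, order 24), S_3 x S_3 (6T9, order 36), S_4 x C_2 (6T11, order 48), (S_3 x S_3) : C_2 (6T13, order 72), PGL(2,5) (6T14, order 120), S_6 (6T16, order 720). By Dedekind's theorem, for a prime p not dividing disc(f) the degrees of the irreducible factors of f mod p form the cycle type of an element of G. Factoring f modulo the 29 such primes p <= 113 (skipping 2, which divides the discriminant), each new pattern first appears at: mod 3: f = (x^6 + 2x^4 + x^2 + 1), pattern 6; mod 5: f = (x + 3)(x^2 + 2)(x^3 + 3x^2 + 2x + 3), pattern 3+2+1; mod 7: f = (x^2 + 4x + 6)(x^4 + 2x^3 + 2x^2 + 2x + 4), pattern 4+2; mod 17: f = (x^3 + 3x^2 + 7x + 12)(x^3 + 3x^2 + 7x + 16), pattern 3+3; mod 19: f = (x^2 + x + 9)(x^2 + 8x + 17)(x^2 + 16x + 16), pattern 2+2+2; mod 37: f = (x + 7)(x + 33)(x^2 + 7x + 35)(x^2 + 33x + 35), pattern 2+2+1+1; mod 41: f = (x + 8)(x + 38)(x + 39)(x^3 + 3x^2 + 7x + 28), pattern 3+1+1+1; mod 113: f = (x + 68)(x + 69)(x + 72)(x + 92)(x^2 + 44x + 3), pattern 2+1+1+1+1. No other pattern occurs in this range, so the set of observed cycle types is {6, 3+2+1, 4+2, 3+3, 2+2+2, 2+2+1+1, 3+1+1+1, 2+1+1+1+1}. The candidates containing elements of all these cycle types are (S_3 x S_3) : C_2 (6T13) of order 72, S_6 (6T16) of order 720; the others are excluded. The observed types are precisely the cycle types that occur in (S_3 x S_3) : C_2 (6T13) (apart from the identity). Each of the other remaining candidates has further cycle types, and by the Chebotarev density theorem the matching factorization patterns would occur for a proportion of primes equal to their share of the group: S_6 (6T16) additionally contains elements of type 5+1, 4+1+1 (234 of its 720 elements, about 32% of primes). None of the 29 primes tested shows any such pattern (for each of these groups the chance of that is below 10^-4), which rules them out. Hence G = (S_3 x S_3) : C_2 (6T13), of order 72. The Galois group (S_3 x S_3) : C_2 (6T13) has order 72, so the splitting field has degree 72 over Q.

72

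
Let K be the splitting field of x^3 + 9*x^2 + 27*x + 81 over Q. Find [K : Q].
6

The degree of the splitting field over Q equals the order of the Galois group, so first determine the group. The polynomial is an irreducible cubic over Q and its discriminant is -78732, which is not a perfect square. For an irreducible cubic, a non-square discriminant gives Galois group S_3. The Galois group S_3 (3T2) has order 6, so the splitting field has degree 6 over Q.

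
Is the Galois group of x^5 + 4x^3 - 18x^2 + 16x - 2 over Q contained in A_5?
No

The polynomial is irreducible of degree 5 over Q. Its discriminant is 21007312, which is not a perfect square. A Galois group lies in the alternating group exactly when the discriminant is a square in Q, so the Galois group (S_5) is not contained in A_5.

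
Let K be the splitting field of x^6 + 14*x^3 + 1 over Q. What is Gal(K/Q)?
The polynomial f is an irreducible sextic over Q, so G = Gal(f/Q) is one of the 16 transitive subgroups 6T1, ..., 6T16 of S_6. The discriminant of f is 5159780352, which is not a perfect square, so G is not contained in A_6. The transitive groups of degree 6 not contained in A_6 are: C_6 (6T1, order 6), S_3 (6T2, order 6), D_6 (6T3, order 12), C_3 x S_3 (6T5, order 18), A_4 x C_2 (6T6, order 24), S_4 (6T8, order 24), S_3 x S_3 (6T9, order 36), S_4 x C_2 (6T11, order 48), (S_3 x S_3) : C_2 (6T13, order 72), PGL(2,5) (6T14, order 120), S_6 (6T16, order 720). By Dedekind's theorem, for a prime p not dividing disc(f) the degrees of the irreducible factors of f mod p form the cycle type of an element of G. Factoring f modulo the 79 such primes p <= 419 (skipping 2, 3, which divide the discriminant), each new pattern first appears at: mod 5: f = (x^6 + 4x^3 + 1), pattern 6; mod 7: f = (x^2 + 1)(x^2 + 2)(x^2 + 4), pattern 2+2+2; mod 11: f = (x + 3)(x + 4)(x^2 + 7x + 5)(x^2 + 8x + 9), pattern 2+2+1+1; mod 13: f = (x^3 + 4)(x^3 + 10), pattern 3+3; mod 97: f = (x + 4)(x + 33)(x + 43)(x + 50)(x + 73)(x + 88), pattern 1+1+1+1+1+1. No other pattern occurs in this range, so the set of observed cycle types is {6, 2+2+2, 2+2+1+1, 3+3, 1+1+1+1+1+1}. The candidates containing elements of all these cycle types are D_6 (6T3) of order 12, A_4 x C_2 (6T6) of order 24, S_3 x S_3 (6T9) of order 36, S_4 x C_2 (6T11) of order 48, (S_3 x S_3) : C_2 (6T13) of order 72, PGL(2,5) (6T14) of order 120, S_6 (6T16) of order 720; the others are excluded. The observed types are precisely the cycle types that occur in D_6 (6T3). Each of the other remaining candidates has further cycle types, and by the Chebotarev density theorem the matching factorization patterns would occur for a proportion of primes equal to their share of the group: A_4 x C_2 (6T6) additionally contains elements of type 2+1+1+1+1 (3 of its 24 elements, about 12% of primes); S_3 x S_3 (6T9) additionally contains elements of type 3+1+1+1 (4 of its 36 elements, about 11% of primes); S_4 x C_2 (6T11) additionally contains elements of type 4+2, 4+1+1, 2+1+1+1+1 (15 of its 48 elements, about 31% of primes); (S_3 x S_3) : C_2 (6T13) additionally contains elements of type 4+2, 3+2+1, 3+1+1+1, 2+1+1+1+1 (40 of its 72 elements, about 56% of primes); PGL(2,5) (6T14) additionally contains elements of type 5+1, 4+1+1 (54 of its 120 elements, about 45% of primes); S_6 (6T16) additionally contains elements of type 5+1, 4+2, 4+1+1, 3+2+1, 3+1+1+1, 2+1+1+1+1 (499 of its 720 elements, about 69% of primes). None of the 79 primes tested shows any such pattern (for each of these groups the chance of that is below 10^-4), which rules them out. Hence G = D_6 (6T3), of order 12.

D_6, the dihedral group of order 12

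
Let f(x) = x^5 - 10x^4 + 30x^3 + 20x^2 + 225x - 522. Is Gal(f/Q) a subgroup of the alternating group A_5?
The polynomial is irreducible of degree 5 over Q. Its discriminant is 2415919104000000 = 49152000^2, a perfect square. A Galois group lies in the alternating group exactly when the discriminant is a square in Q, so the Galois group (D_5) is contained in A_5.

Yes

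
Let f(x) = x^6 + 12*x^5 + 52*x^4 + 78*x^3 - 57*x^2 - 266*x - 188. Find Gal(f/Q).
6T7: S_4

The polynomial f is an irreducible sextic over Q, so G = Gal(f/Q) is one of the 16 transitive subgroups 6T1, ..., 6T16 of S_6. The discriminant of f is 454513278976 = 674176^2, a perfect square, so G is contained in A_6. The transitive groups of degree 6 contained in A_6 are: A_4 (6T4, order 12), S_4 (6T7, order 24), (C_3 x C_3) : C_4 (6T10, order 36), PSL(2,5) (6T12, order 60), A_6 (6T15, order 360). By Dedekind's theorem, for a prime p not dividing disc(f) the degrees of the irreducible factors of f mod p form the cycle type of an element of G. Factoring f modulo the 79 such primes p <= 421 (skipping 2, 23, 229, which divide the discriminant), each new pattern first appears at: mod 3: f = (x^3 + x^2 + 2)(x^3 + 2x^2 + 2x + 2), pattern 3+3; mod 7: f = (x^2 + 5x + 5)(x^4 + 5x^2 + 4x + 3), pattern 4+2; mod 29: f = (x + 11)(x + 19)(x^2 + 3x + 12)(x^2 + 8x + 28), pattern 2+2+1+1; mod 193: f = (x + 47)(x + 66)(x + 98)(x + 111)(x + 131)(x + 138), pattern 1+1+1+1+1+1. No other pattern occurs in this range, so the set of observed cycle types is {3+3, 4+2, 2+2+1+1, 1+1+1+1+1+1}. The candidates containing elements of all these cycle types are S_4 (6T7) of order 24, (C_3 x C_3) : C_4 (6T10) of order 36, A_6 (6T15) of order 360; the others are excluded. The observed types are precisely the cycle types that occur in S_4 (6T7). Each of the other remaining candidates has further cycle types, and by the Chebotarev density theorem the matching factorization patterns would occur for a proportion of primes equal to their share of the group: (C_3 x C_3) : C_4 (6T10) additionally contains elements of type 3+1+1+1 (4 of its 36 elements, about 11% of primes); A_6 (6T15) additionally contains elements of type 5+1, 3+1+1+1 (184 of its 360 elements, about 51% of primes). None of the 79 primes tested shows any such pattern (for each of these groups the chance of that is below 10^-4), which rules them out. Hence G = S_4 (6T7), of order 24.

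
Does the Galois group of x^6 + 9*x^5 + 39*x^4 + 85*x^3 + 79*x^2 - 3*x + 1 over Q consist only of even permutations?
The polynomial is irreducible of degree 6 over Q. Its discriminant is -548553067783, which is not a perfect square. A Galois group lies in the alternating group exactly when the discriminant is a square in Q, so the Galois group (C_6) is not contained in A_6.

No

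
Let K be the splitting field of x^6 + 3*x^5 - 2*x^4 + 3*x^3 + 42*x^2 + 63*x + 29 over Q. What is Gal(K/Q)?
6T8: S_4

The polynomial f is an irreducible sextic over Q, so G = Gal(f/Q) is one of the 16 transitive subgroups 6T1, ..., 6T16 of S_6. The discriminant of f is 54786284800, which is not a perfect square, so G is not contained in A_6. The transitive groups of degree 6 not contained in A_6 are: C_6 (6T1, order 6), S_3 (6T2, order 6), D_6 (6T3, order 12), C_3 x S_3 (6T5, order 18), A_4 x C_2 (6T6, order 24), S_4 (6T8, order 24), S_3 x S_3 (6T9, order 36), S_4 x C_2 (6T11, order 48), (S_3 x S_3) : C_2 (6T13, order 72), PGL(2,5) (6T14, order 120), S_6 (6T16, order 720). By Dedekind's theorem, for a prime p not dividing disc(f) the degrees of the irreducible factors of f mod p form the cycle type of an element of G. Factoring f modulo the 22 such primes p <= 101 (skipping 2, 5, 13, 37, which divide the discriminant), each new pattern first appears at: mod 3: f = (x^3 + x^2 + x + 2)(x^3 + 2x^2 + x + 1), pattern 3+3; mod 17: f = (x + 2)(x + 5)(x^4 + 13x^3 + 16x^2 + 16x + 8), pattern 4+1+1; mod 31: f = (x^2 + 9)(x^2 + 9x + 15)(x^2 + 25x + 28), pattern 2+2+2; mod 67: f = (x + 17)(x + 26)(x^2 + 37x + 57)(x^2 + 57x + 48), pattern 2+2+1+1. No other pattern occurs in this range, so the set of observed cycle types is {3+3, 4+1+1, 2+2+2, 2+2+1+1}. The candidates containing elements of all these cycle types are S_4 (6T8) of order 24, S_4 x C_2 (6T11) of order 48, PGL(2,5) (6T14) of order 120, S_6 (6T16) of order 720; the others are excluded. The observed types are precisely the cycle types that occur in S_4 (6T8) (apart from the identity). Each of the other remaining candidates has further cycle types, and by the Chebotarev density theorem the matching factorization patterns would occur for a proportion of primes equal to their share of the group: S_4 x C_2 (6T11) additionally contains elements of type 6, 4+2, 2+1+1+1+1 (17 of its 48 elements, about 35% of primes); PGL(2,5) (6T14) additionally contains elements of type 6, 5+1 (44 of its 120 elements, about 37% of primes); S_6 (6T16) additionally contains elements of type 6, 5+1, 4+2, 3+2+1, 3+1+1+1, 2+1+1+1+1 (529 of its 720 elements, about 73% of primes). None of the 22 primes tested shows any such pattern (for each of these groups the chance of that is below 10^-4), which rules them out. Hence G = S_4 (6T8), of order 24.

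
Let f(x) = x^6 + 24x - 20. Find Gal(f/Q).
A_6

The polynomial f is an irreducible sextic over Q, so G = Gal(f/Q) is one of the 16 transitive subgroups 6T1, ..., 6T16 of S_6. The discriminant of f is 746496000000 = 864000^2, a perfect square, so G is contained in A_6. The transitive groups of degree 6 contained in A_6 are: A_4 (6T4, order 12), S_4 (6T7, order 24), (C_3 x C_3) : C_4 (6T10, order 36), PSL(2,5) (6T12, order 60), A_6 (6T15, order 360). By Dedekind's theorem, for a prime p not dividing disc(f) the degrees of the irreducible factors of f mod p form the cycle type of an element of G. Factoring f modulo the 6 such primes p <= 23 (skipping 2, 3, 5, which divide the discriminant), each new pattern first appears at: mod 7: f = (x + 3)(x^5 + 4x^4 + 2x^3 + x^2 + 4x + 5), pattern 5+1; mod 23: f = (x + 7)(x + 12)(x + 21)(x^3 + 6x^2 + 13x + 16), pattern 3+1+1+1. No other pattern occurs in this range, so the set of observed cycle types is {5+1, 3+1+1+1}. Among the candidates above, the only group containing elements of all these cycle types is A_6 (6T15) — each of A_4 (6T4), S_4 (6T7), (C_3 x C_3) : C_4 (6T10), PSL(2,5) (6T12) lacks at least one of them. Hence G = A_6 (6T15), of order 360.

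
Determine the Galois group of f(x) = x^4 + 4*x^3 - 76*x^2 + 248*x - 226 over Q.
D_4 (also written D4)

The polynomial is an irreducible quartic over Q and its discriminant is -596141056, which is not a perfect square, so the Galois group is not contained in A_4. The resolvent cubic y^3 + 76*y^2 + 1896*y + 10816 has exactly one rational root, so the Galois group is C_4 or D_4. The quartic remains irreducible over Q(sqrt(disc)), so the group is D_4.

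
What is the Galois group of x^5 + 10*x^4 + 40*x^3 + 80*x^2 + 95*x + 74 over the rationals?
F_20

The polynomial f is an irreducible quintic over Q, so G = Gal(f/Q) is a transitive subgroup of S_5: one of C_5 (5T1, order 5), D_5 (5T2, order 10), F_20 (5T3, order 20), A_5 (5T4, order 60) or S_5 (5T5, order 120). The discriminant of f is 259200000, which is not a perfect square, so G is not contained in A_5. The transitive groups of degree 5 not contained in A_5 are: F_20 (5T3, order 20), S_5 (5T5, order 120). By Dedekind's theorem, for a prime p not dividing disc(f) the degrees of the irreducible factors of f mod p form the cycle type of an element of G. Factoring f modulo the 18 such primes p <= 73 (skipping 2, 3, 5, which divide the discriminant), each new pattern first appears at: mod 7: f = (x + 1)(x^4 + 2x^3 + 3x^2 + 4), pattern 4+1; mod 11: f = (x + 8)(x^2 + 6x + 7)(x^2 + 7x + 8), pattern 2+2+1; mod 19: f = (x^5 + 10x^4 + 2x^3 + 4x^2 + 17), pattern 5. No other pattern occurs in this range, so the set of observed cycle types is {4+1, 2+2+1, 5}. The candidates containing elements of all these cycle types are F_20 (5T3) of order 20, S_5 (5T5) of order 120; the others are excluded. The observed types are precisely the cycle types that occur in F_20 (5T3) (apart from the identity). Each of the other remaining candidates has further cycle types, and by the Chebotarev density theorem the matching factorization patterns would occur for a proportion of primes equal to their share of the group: S_5 (5T5) additionally contains elements of type 3+2, 3+1+1, 2+1+1+1 (50 of its 120 elements, about 42% of primes). None of the 18 primes tested shows any such pattern (for each of these groups the chance of that is below 10^-4), which rules them out. Hence G = F_20 (5T3), of order 20.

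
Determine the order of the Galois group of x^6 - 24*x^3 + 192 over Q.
18

The degree of the splitting field over Q equals the order of the Galois group, so first determine the group. The polynomial f is an irreducible sextic over Q, so G = Gal(f/Q) is one of the 16 transitive subgroups 6T1, ..., 6T16 of S_6. The discriminant of f is -190210142896128, which is not a perfect square, so G is not contained in A_6. The transitive groups of degree 6 not contained in A_6 are: C_6 (6T1, order 6), S_3 (6T2, order 6), D_6 (6T3, order 12), C_3 x S_3 (6T5, order 18), A_4 x C_2 (6T6, order 24), S_4 (6T8, order 24), S_3 x S_3 (6T9, order 36), S_4 x C_2 (6T11, order 48), (S_3 x S_3) : C_2 (6T13, order 72), PGL(2,5) (6T14, order 120), S_6 (6T16, order 720). By Dedekind's theorem, for a prime p not dividing disc(f) the degrees of the irreducible factors of f mod p form the cycle type of an element of G. Factoring f modulo the 33 such primes p <= 149 (skipping 2, 3, which divide the discriminant), each new pattern first appears at: mod 5: f = (x^6 + x^3 + 2), pattern 6; mod 7: f = (x + 1)(x + 2)(x + 4)(x^3 + 3), pattern 3+1+1+1; mod 17: f = (x^2 + 2x + 11)(x^2 + 7x + 11)(x^2 + 8x + 11), pattern 2+2+2; mod 19: f = (x^3 + 4)(x^3 + 10), pattern 3+3; mod 73: f = (x + 26)(x + 42)(x + 44)(x + 58)(x + 60)(x + 62), pattern 1+1+1+1+1+1. No other pattern occurs in this range, so the set of observed cycle types is {6, 3+1+1+1, 2+2+2, 3+3, 1+1+1+1+1+1}. The candidates containing elements of all these cycle types are C_3 x S_3 (6T5) of order 18, S_3 x S_3 (6T9) of order 36, (S_3 x S_3) : C_2 (6T13) of order 72, S_6 (6T16) of order 720; the others are excluded. The observed types are precisely the cycle types that occur in C_3 x S_3 (6T5). Each of the other remaining candidates has further cycle types, and by the Chebotarev density theorem the matching factorization patterns would occur for a proportion of primes equal to their share of the group: S_3 x S_3 (6T9) additionally contains elements of type 2+2+1+1 (9 of its 36 elements, about 25% of primes); (S_3 x S_3) : C_2 (6T13) additionally contains elements of type 4+2, 3+2+1, 2+2+1+1, 2+1+1+1+1 (45 of its 72 elements, about 62% of primes); S_6 (6T16) additionally contains elements of type 5+1, 4+2, 4+1+1, 3+2+1, 2+2+1+1, 2+1+1+1+1 (504 of its 720 elements, about 70% of primes). None of the 33 primes tested shows any such pattern (for each of these groups the chance of that is below 10^-4), which rules them out. Hence G = C_3 x S_3 (6T5), of order 18. The Galois group C_3 x S_3 (6T5) has order 18, so the splitting field has degree 18 over Q.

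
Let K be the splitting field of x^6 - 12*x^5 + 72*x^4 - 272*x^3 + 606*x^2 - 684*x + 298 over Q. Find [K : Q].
36

The degree of the splitting field over Q equals the order of the Galois group, so first determine the group. The polynomial f is an irreducible sextic over Q, so G = Gal(f/Q) is one of the 16 transitive subgroups 6T1, ..., 6T16 of S_6. The discriminant of f is 264479053824, which is not a perfect square, so G is not contained in A_6. The transitive groups of degree 6 not contained in A_6 are: C_6 (6T1, order 6), S_3 (6T2, order 6), D_6 (6T3, order 12), C_3 x S_3 (6T5, order 18), A_4 x C_2 (6T6, order 24), S_4 (6T8, order 24), S_3 x S_3 (6T9, order 36), S_4 x C_2 (6T11, order 48), (S_3 x S_3) : C_2 (6T13, order 72), PGL(2,5) (6T14, order 120), S_6 (6T16, order 720). By Dedekind's theorem, for a prime p not dividing disc(f) the degrees of the irreducible factors of f mod p form the cycle type of an element of G. Factoring f modulo the 14 such primes p <= 53 (skipping 2, 3, which divide the discriminant), each new pattern first appears at: mod 5: f = (x + 1)(x + 3)(x^2 + x + 2)(x^2 + 3x + 3), pattern 2+2+1+1; mod 7: f = (x^6 + 2x^5 + 2x^4 + x^3 + 4x^2 + 2x + 4), pattern 6; mod 19: f = (x + 2)(x + 5)(x + 6)(x^3 + 13x^2 + 3x + 17), pattern 3+1+1+1; mod 31: f = (x^2 + 12x + 23)(x^2 + 16x + 12)(x^2 + 22x + 4), pattern 2+2+2; mod 43: f = (x^3 + 37x^2 + 39x + 38)(x^3 + 37x^2 + 40x + 35), pattern 3+3. No other pattern occurs in this range, so the set of observed cycle types is {2+2+1+1, 6, 3+1+1+1, 2+2+2, 3+3}. The candidates containing elements of all these cycle types are S_3 x S_3 (6T9) of order 36, (S_3 x S_3) : C_2 (6T13) of order 72, S_6 (6T16) of order 720; the others are excluded. The observed types are precisely the cycle types that occur in S_3 x S_3 (6T9) (apart from the identity). Each of the other remaining candidates has further cycle types, and by the Chebotarev density theorem the matching factorization patterns would occur for a proportion of primes equal to their share of the group: (S_3 x S_3) : C_2 (6T13) additionally contains elements of type 4+2, 3+2+1, 2+1+1+1+1 (36 of its 72 elements, about 50% of primes); S_6 (6T16) additionally contains elements of type 5+1, 4+2, 4+1+1, 3+2+1, 2+1+1+1+1 (459 of its 720 elements, about 64% of primes). None of the 14 primes tested shows any such pattern (for each of these groups the chance of that is below 10^-4), which rules them out. Hence G = S_3 x S_3 (6T9), of order 36. The Galois group S_3 x S_3 (6T9) has order 36, so the splitting field has degree 36 over Q.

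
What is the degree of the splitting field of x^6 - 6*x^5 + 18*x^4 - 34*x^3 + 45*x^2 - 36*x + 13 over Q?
The degree of the splitting field over Q equals the order of the Galois group, so first determine the group. The polynomial f is an irreducible sextic over Q, so G = Gal(f/Q) is one of the 16 transitive subgroups 6T1, ..., 6T16 of S_6. The discriminant of f is -16003008, which is not a perfect square, so G is not contained in A_6. The transitive groups of degree 6 not contained in A_6 are: C_6 (6T1, order 6), S_3 (6T2, order 6), D_6 (6T3, order 12), C_3 x S_3 (6T5, order 18), A_4 x C_2 (6T6, order 24), S_4 (6T8, order 24), S_3 x S_3 (6T9, order 36), S_4 x C_2 (6T11, order 48), (S_3 x S_3) : C_2 (6T13, order 72), PGL(2,5) (6T14, order 120), S_6 (6T16, order 720). By Dedekind's theorem, for a prime p not dividing disc(f) the degrees of the irreducible factors of f mod p form the cycle type of an element of G. Factoring f modulo the 21 such primes p <= 89 (skipping 2, 3, 7, which divide the discriminant), each new pattern first appears at: mod 5: f = (x^6 + 4x^5 + 3x^4 + x^3 + 4x + 3), pattern 6; mod 11: f = (x + 8)(x^5 + 8x^4 + 9x^3 + 4x^2 + 2x + 3), pattern 5+1; mod 13: f = (x)(x + 4)(x^4 + 3x^3 + 6x^2 + 7x + 4), pattern 4+1+1; mod 23: f = (x + 2)(x + 6)(x^2 + 3x + 21)(x^2 + 6x + 10), pattern 2+2+1+1; mod 43: f = (x^3 + 16x^2 + 30x + 18)(x^3 + 21x^2 + 39x + 27), pattern 3+3; mod 61: f = (x^2 + 30x + 2)(x^2 + 41x + 31)(x^2 + 45x + 13), pattern 2+2+2. No other pattern occurs in this range, so the set of observed cycle types is {6, 5+1, 4+1+1, 2+2+1+1, 3+3, 2+2+2}. The candidates containing elements of all these cycle types are PGL(2,5) (6T14) of order 120, S_6 (6T16) of order 720; the others are excluded. The observed types are precisely the cycle types that occur in PGL(2,5) (6T14) (apart from the identity). Each of the other remaining candidates has further cycle types, and by the Chebotarev density theorem the matching factorization patterns would occur for a proportion of primes equal to their share of the group: S_6 (6T16) additionally contains elements of type 4+2, 3+2+1, 3+1+1+1, 2+1+1+1+1 (265 of its 720 elements, about 37% of primes). None of the 21 primes tested shows any such pattern (for each of these groups the chance of that is below 10^-4), which rules them out. Hence G = PGL(2,5) (6T14), of order 120. The Galois group PGL(2,5) (6T14) has order 120, so the splitting field has degree 120 over Q.

120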